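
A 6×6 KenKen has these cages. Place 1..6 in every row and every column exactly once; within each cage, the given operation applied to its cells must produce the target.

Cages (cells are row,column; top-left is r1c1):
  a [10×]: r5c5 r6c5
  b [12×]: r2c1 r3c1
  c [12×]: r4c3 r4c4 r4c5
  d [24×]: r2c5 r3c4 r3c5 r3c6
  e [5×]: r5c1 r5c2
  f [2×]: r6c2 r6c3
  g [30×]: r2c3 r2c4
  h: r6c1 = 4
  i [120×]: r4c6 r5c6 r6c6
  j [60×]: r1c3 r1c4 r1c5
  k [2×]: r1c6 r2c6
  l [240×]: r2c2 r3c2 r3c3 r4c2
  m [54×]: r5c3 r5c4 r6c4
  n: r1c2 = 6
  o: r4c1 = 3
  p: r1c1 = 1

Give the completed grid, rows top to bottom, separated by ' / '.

Cage p is given, so r1c1 = 1.
Cage n is a single given cell; hence r1c2 = 6.
1 is placed in row 1, leaving r1c6 = 2.
Column 6 now contains 2, leaving r2c6 = 1.
Cage o is given, leaving r4c1 = 3.
1 is placed in column 1, leaving r5c1 = 5.
5 is placed in row 5, which forces r5c2 = 1.
Cage m has product 54, leaving r5c3 = 3.
Cage m has product 54, so r5c4 = 6.
5 is placed in row 5, which forces r5c5 = 2.
Row 5 now contains 6, leaving r5c6 = 4.
Cage h is a single given cell; hence r6c1 = 4.
Column 2 already has 1; hence r6c2 = 2.
Row 6 already has 2; hence r6c3 = 1.
Cage m has product 54; hence r6c4 = 3.
Column 5 now contains 2, leaving r6c5 = 5.
Row 6 already has 5, so r6c6 = 6.
Cage j needs product 60, which forces r1c5 = 3.
The two cells of cage g must have product 30, which forces r2c3 = 6.
Column 4 now contains 6, which forces r2c4 = 5.
Cage d needs product 24, so r2c5 = 4.
The 4 cells of cage l must have product 240, so r3c3 = 4.
Cage d has product 24, so r3c4 = 2.
The 4 cells of cage d must have product 24, leaving r3c5 = 1.
Column 6 already has 6, which forces r3c6 = 3.
Column 3 now contains 6; hence r4c3 = 2.
Column 4 now contains 2, so r4c4 = 1.
Column 5 now contains 1, which forces r4c5 = 6.
Column 6 already has 6, leaving r4c6 = 5.
4 is placed in column 3, so r1c3 = 5.
Column 4 already has 5, leaving r1c4 = 4.
Row 2 already has 6, leaving r2c1 = 2.
Row 2 now contains 4, leaving r2c2 = 3.
Row 3 already has 2, so r3c1 = 6.
Row 3 already has 3; hence r3c2 = 5.
5 is placed in row 4; hence r4c2 = 4.

1 6 5 4 3 2 / 2 3 6 5 4 1 / 6 5 4 2 1 3 / 3 4 2 1 6 5 / 5 1 3 6 2 4 / 4 2 1 3 5 6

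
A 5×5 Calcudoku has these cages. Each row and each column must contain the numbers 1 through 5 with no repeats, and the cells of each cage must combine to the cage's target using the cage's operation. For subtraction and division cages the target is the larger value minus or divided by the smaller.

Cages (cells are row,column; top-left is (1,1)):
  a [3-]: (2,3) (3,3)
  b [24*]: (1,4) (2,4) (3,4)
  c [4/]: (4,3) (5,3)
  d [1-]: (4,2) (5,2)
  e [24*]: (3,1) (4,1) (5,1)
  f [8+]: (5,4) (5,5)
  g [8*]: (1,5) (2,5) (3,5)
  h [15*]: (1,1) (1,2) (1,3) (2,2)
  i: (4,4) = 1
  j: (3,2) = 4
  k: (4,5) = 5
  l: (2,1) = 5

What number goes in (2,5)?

Cage l is a single given cell, so (2,1) = 5.
Cage h has product 15; hence (2,2) = 1.
Cage j is given, so (3,2) = 4.
I is a freebie; hence (4,4) = 1.
Cage k is a single given cell, leaving (4,5) = 5.
5 is placed in column 5, so (5,5) = 3.
The two cells of cage d must have difference 1, which forces (4,2) = 3.
Row 4 already has 1; hence (4,3) = 4.
Cage d needs two cells with difference 1; hence (5,2) = 2.
Cage c needs two cells with quotient 4, which forces (5,3) = 1.
Row 5 already has 3, which forces (5,4) = 5.
Cage h needs product 15, leaving (1,1) = 1.
Column 2 already has 3; hence (1,2) = 5.
Cage h needs product 15, which forces (1,3) = 3.
Column 3 now contains 4, which forces (2,3) = 2.
2 is placed in row 2, so (2,5) = 4.
Cage e has product 24, so (3,1) = 3.
Column 3 now contains 1, so (3,3) = 5.
Row 3 now contains 3, so (3,4) = 2.
2 is placed in row 3; hence (3,5) = 1.
4 is placed in row 4, which forces (4,1) = 2.
Row 5 now contains 2; hence (5,1) = 4.
2 is placed in column 4, which forces (1,4) = 4.
4 is placed in column 5, which forces (1,5) = 2.
Row 2 already has 4; hence (2,4) = 3.
The full grid is 1 5 3 4 2 / 5 1 2 3 4 / 3 4 5 2 1 / 2 3 4 1 5 / 4 2 1 5 3.

4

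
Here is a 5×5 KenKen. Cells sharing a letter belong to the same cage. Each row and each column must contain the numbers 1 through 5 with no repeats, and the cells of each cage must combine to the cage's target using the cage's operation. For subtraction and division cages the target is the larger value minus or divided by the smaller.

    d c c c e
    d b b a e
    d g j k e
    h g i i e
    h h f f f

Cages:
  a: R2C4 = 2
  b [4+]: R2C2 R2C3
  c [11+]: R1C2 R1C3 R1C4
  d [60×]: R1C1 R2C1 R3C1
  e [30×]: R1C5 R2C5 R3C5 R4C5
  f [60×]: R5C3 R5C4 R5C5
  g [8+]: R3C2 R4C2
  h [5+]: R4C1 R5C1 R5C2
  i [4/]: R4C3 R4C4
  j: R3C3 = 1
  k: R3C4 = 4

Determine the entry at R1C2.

4

Cage a is a single given cell; hence R2C4 = 2.
Cage j is given; hence R3C3 = 1.
Cage k is a single given cell, so R3C4 = 4.
Column 3 now contains 1, so R4C3 = 4.
Column 4 already has 4, leaving R4C4 = 1.
Cage c has sum 11, which forces R1C2 = 4.
The 3 cells of cage c must have sum 11, leaving R1C3 = 2.
Column 4 already has 4, which forces R1C4 = 5.
The two cells of cage b must have sum 4, leaving R2C2 = 1.
Column 3 now contains 1, which forces R2C3 = 3.
Row 2 already has 3, leaving R2C5 = 5.
Row 4 already has 1, leaving R4C1 = 2.
Row 4 already has 2, so R4C5 = 3.
Cage h needs sum 5; hence R5C1 = 1.
The 3 cells of cage h must have sum 5; hence R5C2 = 2.
3 is placed in column 3, leaving R5C3 = 5.
Column 4 now contains 5, so R5C4 = 3.
The 3 cells of cage f must have product 60, leaving R5C5 = 4.
Row 1 already has 5, leaving R1C1 = 3.
Column 5 now contains 3, so R1C5 = 1.
Row 2 already has 5, leaving R2C1 = 4.
Cage d has product 60, which forces R3C1 = 5.
Cage g's pair has sum 8, so R3C2 = 3.
Column 5 now contains 3, leaving R3C5 = 2.
Row 4 now contains 3; hence R4C2 = 5.
Filled in: 3 4 2 5 1 / 4 1 3 2 5 / 5 3 1 4 2 / 2 5 4 1 3 / 1 2 5 3 4.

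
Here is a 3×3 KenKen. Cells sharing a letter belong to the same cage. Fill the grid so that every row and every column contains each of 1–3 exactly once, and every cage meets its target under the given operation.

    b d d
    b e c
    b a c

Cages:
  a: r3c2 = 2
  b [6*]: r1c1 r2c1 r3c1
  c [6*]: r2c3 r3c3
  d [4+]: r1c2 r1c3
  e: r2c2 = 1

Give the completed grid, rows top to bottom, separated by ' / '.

Cage e is a single given cell; hence r2c2 = 1.
A is a freebie; hence r3c2 = 2.
2 is placed in row 3, which forces r3c3 = 3.
Column 2 already has 1, which forces r1c2 = 3.
3 is placed in column 3, leaving r1c3 = 1.
3 is placed in column 3, so r2c3 = 2.
Row 3 already has 3, which forces r3c1 = 1.
Row 1 now contains 3; hence r1c1 = 2.
Row 2 already has 2, which forces r2c1 = 3.

2 3 1 / 3 1 2 / 1 2 3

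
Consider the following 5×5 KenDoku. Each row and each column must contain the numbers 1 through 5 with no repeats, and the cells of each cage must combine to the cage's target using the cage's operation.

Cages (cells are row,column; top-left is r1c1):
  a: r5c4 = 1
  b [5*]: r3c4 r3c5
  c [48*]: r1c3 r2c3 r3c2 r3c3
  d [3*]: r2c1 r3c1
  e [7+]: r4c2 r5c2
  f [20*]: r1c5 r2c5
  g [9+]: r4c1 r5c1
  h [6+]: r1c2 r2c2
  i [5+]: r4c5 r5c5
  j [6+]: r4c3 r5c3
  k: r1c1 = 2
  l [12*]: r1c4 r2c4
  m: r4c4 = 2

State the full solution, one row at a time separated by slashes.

2 1 3 4 5 / 1 5 2 3 4 / 3 2 4 5 1 / 5 4 1 2 3 / 4 3 5 1 2

Cage k is given, leaving r1c1 = 2.
Cage m is a single given cell, which forces r4c4 = 2.
Cage a is given, so r5c4 = 1.
Column 4 now contains 1; hence r3c4 = 5.
The two cells of cage b must have product 5; hence r3c5 = 1.
1 is placed in column 5; hence r4c5 = 3.
Cage d needs two cells with product 3, leaving r2c1 = 1.
1 is placed in row 3, which forces r3c1 = 3.
3 is placed in row 3; hence r3c3 = 4.
4 is placed in column 3, leaving r4c3 = 1.
Cage i's pair has sum 5, so r5c5 = 2.
Column 3 now contains 1, leaving r1c3 = 3.
Row 1 now contains 3, leaving r1c4 = 4.
Row 1 now contains 4; hence r1c5 = 5.
4 is placed in column 3, so r2c3 = 2.
Column 4 now contains 4, leaving r2c4 = 3.
Column 5 already has 5, which forces r2c5 = 4.
Row 3 already has 4, so r3c2 = 2.
Cage e's pair has sum 7, which forces r4c2 = 4.
Row 5 already has 2, which forces r5c2 = 3.
Row 5 already has 2, so r5c3 = 5.
Row 1 now contains 4; hence r1c2 = 1.
Row 2 now contains 2, so r2c2 = 5.
Row 4 now contains 4; hence r4c1 = 5.
Row 5 now contains 5, leaving r5c1 = 4.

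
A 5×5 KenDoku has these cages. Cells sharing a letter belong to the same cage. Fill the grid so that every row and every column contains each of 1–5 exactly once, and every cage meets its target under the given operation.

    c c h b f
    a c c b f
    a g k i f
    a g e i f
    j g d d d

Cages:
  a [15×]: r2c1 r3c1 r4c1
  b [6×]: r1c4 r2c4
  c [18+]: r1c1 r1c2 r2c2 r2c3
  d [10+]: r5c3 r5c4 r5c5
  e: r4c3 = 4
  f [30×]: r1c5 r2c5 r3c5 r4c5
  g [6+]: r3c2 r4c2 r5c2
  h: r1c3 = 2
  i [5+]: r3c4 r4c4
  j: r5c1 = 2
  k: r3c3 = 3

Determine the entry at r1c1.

Cage h is given, which forces r1c3 = 2.
Row 1 already has 2, which forces r1c4 = 3.
Column 4 already has 3; hence r2c4 = 2.
Cage k is a single given cell, which forces r3c3 = 3.
E is a freebie; hence r4c3 = 4.
Row 4 now contains 4, so r4c4 = 1.
Cage j is given, leaving r5c1 = 2.
The 4 cells of cage c must have sum 18, leaving r1c1 = 4.
The 4 cells of cage c must have sum 18, which forces r1c2 = 5.
Row 1 now contains 5; hence r1c5 = 1.
The 4 cells of cage c must have sum 18, so r2c2 = 4.
Column 3 now contains 4, leaving r2c3 = 5.
Row 2 now contains 5, leaving r2c5 = 3.
Column 4 already has 1, so r3c4 = 4.
5 is placed in column 3, leaving r5c3 = 1.
4 is placed in column 4, leaving r5c4 = 5.
Row 5 already has 5; hence r5c5 = 4.
Row 2 now contains 3; hence r2c1 = 1.
Cage a needs product 15; hence r3c1 = 5.
Cage g needs sum 6, so r3c2 = 1.
Row 3 now contains 5, so r3c5 = 2.
Cage a has product 15, which forces r4c1 = 3.
Cage g needs sum 6, which forces r4c2 = 2.
2 is placed in column 5, so r4c5 = 5.
Row 5 now contains 1, so r5c2 = 3.
The full grid is 4 5 2 3 1 / 1 4 5 2 3 / 5 1 3 4 2 / 3 2 4 1 5 / 2 3 1 5 4.

4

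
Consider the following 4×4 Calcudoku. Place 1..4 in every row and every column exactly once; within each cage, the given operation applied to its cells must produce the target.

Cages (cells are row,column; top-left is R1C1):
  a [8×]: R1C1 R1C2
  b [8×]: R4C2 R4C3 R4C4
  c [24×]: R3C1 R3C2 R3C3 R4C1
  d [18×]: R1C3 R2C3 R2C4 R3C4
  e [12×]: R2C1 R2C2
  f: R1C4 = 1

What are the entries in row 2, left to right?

Cage f is a single given cell; hence R1C4 = 1.
Cage d needs product 18; hence R1C3 = 3.
Cage d needs product 18, so R2C3 = 1.
The 3 cells of cage b must have product 8, which forces R4C2 = 1.
Cage c needs product 24, which forces R3C1 = 1.
In row 2, 2 can only go at R2C4, so R2C4 = 2.
2 is placed in column 4, so R3C4 = 3.
Cage b has product 8; hence R4C3 = 2.
2 is placed in column 4, which forces R4C4 = 4.
The 4 cells of cage c must have product 24, leaving R3C2 = 2.
2 is placed in column 3, so R3C3 = 4.
Row 4 already has 4, so R4C1 = 3.
Cage a needs two cells with product 8, leaving R1C1 = 2.
2 is placed in column 2; hence R1C2 = 4.
3 is placed in column 1, so R2C1 = 4.
Cage e needs two cells with product 12, leaving R2C2 = 3.
The full grid is 2 4 3 1 / 4 3 1 2 / 1 2 4 3 / 3 1 2 4.

4 3 1 2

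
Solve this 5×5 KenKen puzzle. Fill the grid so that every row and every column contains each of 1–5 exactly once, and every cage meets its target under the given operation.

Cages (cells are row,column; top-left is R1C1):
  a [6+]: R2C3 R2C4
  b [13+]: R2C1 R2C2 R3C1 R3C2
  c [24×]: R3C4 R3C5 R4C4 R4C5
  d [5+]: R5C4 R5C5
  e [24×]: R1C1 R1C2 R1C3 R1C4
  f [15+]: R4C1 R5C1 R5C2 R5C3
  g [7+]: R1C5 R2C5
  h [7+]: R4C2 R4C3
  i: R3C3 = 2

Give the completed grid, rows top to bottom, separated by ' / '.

2 1 4 3 5 / 4 3 1 5 2 / 1 5 2 4 3 / 5 4 3 2 1 / 3 2 5 1 4

Cage i is given, so R3C3 = 2.
The only place for 5 in row 1 is R1C5.
Cage g's pair has sum 7, so R2C5 = 2.
Cage c has product 24, leaving R4C4 = 2.
The only place for 1 in row 4 is R4C5.
Cage d needs two cells with sum 5; hence R5C4 = 1.
Column 5 already has 1, which forces R5C5 = 4.
Cage a's pair has sum 6, leaving R2C3 = 1.
Column 4 already has 1, leaving R2C4 = 5.
Cage c has product 24, so R3C4 = 4.
Column 5 already has 4; hence R3C5 = 3.
Cage f has sum 15; hence R4C1 = 5.
The 4 cells of cage e must have product 24, which forces R1C3 = 4.
Column 4 already has 4; hence R1C4 = 3.
Column 1 now contains 5, so R3C1 = 1.
Cage b needs sum 13; hence R3C2 = 5.
Column 3 now contains 4; hence R4C3 = 3.
3 is placed in column 3; hence R5C3 = 5.
1 is placed in column 1; hence R1C1 = 2.
Cage e has product 24, which forces R1C2 = 1.
Row 4 already has 3; hence R4C2 = 4.
Column 1 now contains 2, leaving R5C1 = 3.
Row 5 already has 3, leaving R5C2 = 2.
Column 1 already has 3, so R2C1 = 4.
Column 2 already has 4, which forces R2C2 = 3.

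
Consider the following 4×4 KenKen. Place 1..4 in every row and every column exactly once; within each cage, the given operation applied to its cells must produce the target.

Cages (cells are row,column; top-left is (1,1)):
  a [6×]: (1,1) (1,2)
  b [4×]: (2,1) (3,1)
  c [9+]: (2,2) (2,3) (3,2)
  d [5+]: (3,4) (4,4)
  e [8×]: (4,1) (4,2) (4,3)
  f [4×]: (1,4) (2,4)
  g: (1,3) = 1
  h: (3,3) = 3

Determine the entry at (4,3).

4

G is a freebie, so (1,3) = 1.
Row 1 already has 1; hence (1,4) = 4.
4 is placed in column 4; hence (2,4) = 1.
Cage h is a single given cell; hence (3,3) = 3.
Row 3 already has 3, leaving (3,4) = 2.
Column 4 already has 2, leaving (4,4) = 3.
1 is placed in row 2, which forces (2,1) = 4.
Cage c needs sum 9, which forces (2,2) = 3.
Cage c has sum 9, so (2,3) = 2.
The two cells of cage b must have product 4; hence (3,1) = 1.
Row 3 now contains 2; hence (3,2) = 4.
1 is placed in column 1, leaving (4,1) = 2.
Row 4 already has 2, which forces (4,2) = 1.
Column 3 now contains 2; hence (4,3) = 4.
Column 1 already has 2, leaving (1,1) = 3.
Column 2 now contains 3, which forces (1,2) = 2.
The full grid is 3 2 1 4 / 4 3 2 1 / 1 4 3 2 / 2 1 4 3.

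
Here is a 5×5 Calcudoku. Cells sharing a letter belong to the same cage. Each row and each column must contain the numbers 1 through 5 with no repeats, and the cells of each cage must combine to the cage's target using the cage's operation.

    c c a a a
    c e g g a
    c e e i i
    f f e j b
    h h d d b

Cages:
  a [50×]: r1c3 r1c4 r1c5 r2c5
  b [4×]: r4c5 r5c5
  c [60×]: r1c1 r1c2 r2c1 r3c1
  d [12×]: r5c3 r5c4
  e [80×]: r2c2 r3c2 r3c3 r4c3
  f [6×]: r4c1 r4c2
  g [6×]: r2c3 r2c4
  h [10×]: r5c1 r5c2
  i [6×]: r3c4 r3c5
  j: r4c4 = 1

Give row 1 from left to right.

4 3 1 5 2

Cage a has product 50, which forces r2c5 = 5.
J is a freebie, which forces r4c4 = 1.
1 is placed in row 4, so r4c5 = 4.
Column 5 now contains 4, so r5c5 = 1.
Cage a has product 50, which forces r1c3 = 1.
Cage a needs product 50, which forces r1c4 = 5.
Column 5 already has 1, so r1c5 = 2.
2 is placed in column 5, leaving r3c5 = 3.
Cage c has product 60, so r2c1 = 1.
The 4 cells of cage c must have product 60, leaving r3c1 = 5.
3 is placed in row 3, so r3c4 = 2.
Column 1 now contains 5, leaving r5c1 = 2.
2 is placed in row 5, leaving r5c2 = 5.
The 4 cells of cage e must have product 80, which forces r2c2 = 4.
Cage g's pair has product 6; hence r2c3 = 2.
Column 4 now contains 2, so r2c4 = 3.
The 4 cells of cage e must have product 80; hence r3c2 = 1.
2 is placed in row 3, so r3c3 = 4.
Column 1 already has 2; hence r4c1 = 3.
The two cells of cage f must have product 6, so r4c2 = 2.
The 4 cells of cage e must have product 80; hence r4c3 = 5.
4 is placed in column 3; hence r5c3 = 3.
Column 4 now contains 3, so r5c4 = 4.
Column 1 now contains 3, leaving r1c1 = 4.
4 is placed in column 2, which forces r1c2 = 3.
Filled in: 4 3 1 5 2 / 1 4 2 3 5 / 5 1 4 2 3 / 3 2 5 1 4 / 2 5 3 4 1.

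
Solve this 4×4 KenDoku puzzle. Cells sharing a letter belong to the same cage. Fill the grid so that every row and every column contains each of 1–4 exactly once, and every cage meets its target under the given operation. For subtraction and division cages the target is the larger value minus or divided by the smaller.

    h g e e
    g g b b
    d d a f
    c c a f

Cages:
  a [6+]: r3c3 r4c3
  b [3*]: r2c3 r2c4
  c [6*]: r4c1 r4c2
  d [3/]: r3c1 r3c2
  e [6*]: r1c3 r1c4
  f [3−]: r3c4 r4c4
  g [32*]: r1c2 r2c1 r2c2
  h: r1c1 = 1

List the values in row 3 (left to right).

3 1 2 4

Cage h is a single given cell, leaving r1c1 = 1.
Cage g has product 32; hence r1c2 = 4.
Cage g needs product 32, so r2c1 = 4.
The 3 cells of cage g must have product 32, leaving r2c2 = 2.
1 is placed in column 1, leaving r3c1 = 3.
Row 3 now contains 3, so r3c2 = 1.
Row 3 now contains 1, which forces r3c4 = 4.
Column 1 now contains 3, which forces r4c1 = 2.
Column 2 already has 2, which forces r4c2 = 3.
Row 4 already has 2, so r4c3 = 4.
Column 4 already has 4, which forces r4c4 = 1.
The two cells of cage b must have product 3, which forces r2c3 = 1.
Column 4 now contains 1; hence r2c4 = 3.
4 is placed in row 3, which forces r3c3 = 2.
Column 3 already has 2, so r1c3 = 3.
Column 4 now contains 3, which forces r1c4 = 2.
The full grid is 1 4 3 2 / 4 2 1 3 / 3 1 2 4 / 2 3 4 1.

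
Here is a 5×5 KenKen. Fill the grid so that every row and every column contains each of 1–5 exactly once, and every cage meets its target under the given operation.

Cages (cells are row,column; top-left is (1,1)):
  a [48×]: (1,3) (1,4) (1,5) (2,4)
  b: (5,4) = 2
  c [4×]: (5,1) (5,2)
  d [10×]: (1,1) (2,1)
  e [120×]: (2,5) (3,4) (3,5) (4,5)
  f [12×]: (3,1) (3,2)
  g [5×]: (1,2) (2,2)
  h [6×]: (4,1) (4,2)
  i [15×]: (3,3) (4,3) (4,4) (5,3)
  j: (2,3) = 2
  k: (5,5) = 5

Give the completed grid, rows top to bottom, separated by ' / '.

2 5 4 3 1 / 5 1 2 4 3 / 4 3 1 5 2 / 3 2 5 1 4 / 1 4 3 2 5

Cage j is given, which forces (2,3) = 2.
Row 2 already has 2, leaving (2,4) = 4.
Cage i needs product 15, leaving (4,4) = 1.
Cage b is a single given cell, which forces (5,4) = 2.
K is a freebie, which forces (5,5) = 5.
Cage d's pair has product 10; hence (1,1) = 2.
Column 4 now contains 1, so (1,4) = 3.
Row 2 already has 2, so (2,1) = 5.
Row 2 now contains 5; hence (2,2) = 1.
5 is placed in column 5, leaving (2,5) = 3.
The 4 cells of cage e must have product 120, leaving (3,4) = 5.
Column 1 already has 2, so (4,1) = 3.
Row 4 now contains 3, leaving (4,2) = 2.
Row 4 now contains 3, leaving (4,3) = 5.
Row 4 already has 2; hence (4,5) = 4.
1 is placed in column 2; hence (5,2) = 4.
1 is placed in column 2, leaving (1,2) = 5.
Cage a has product 48, leaving (1,3) = 4.
4 is placed in column 5; hence (1,5) = 1.
3 is placed in column 1, leaving (3,1) = 4.
Column 2 now contains 4, so (3,2) = 3.
Row 3 already has 3, which forces (3,3) = 1.
4 is placed in column 5, so (3,5) = 2.
Row 5 now contains 4, leaving (5,1) = 1.
Column 3 now contains 1, so (5,3) = 3.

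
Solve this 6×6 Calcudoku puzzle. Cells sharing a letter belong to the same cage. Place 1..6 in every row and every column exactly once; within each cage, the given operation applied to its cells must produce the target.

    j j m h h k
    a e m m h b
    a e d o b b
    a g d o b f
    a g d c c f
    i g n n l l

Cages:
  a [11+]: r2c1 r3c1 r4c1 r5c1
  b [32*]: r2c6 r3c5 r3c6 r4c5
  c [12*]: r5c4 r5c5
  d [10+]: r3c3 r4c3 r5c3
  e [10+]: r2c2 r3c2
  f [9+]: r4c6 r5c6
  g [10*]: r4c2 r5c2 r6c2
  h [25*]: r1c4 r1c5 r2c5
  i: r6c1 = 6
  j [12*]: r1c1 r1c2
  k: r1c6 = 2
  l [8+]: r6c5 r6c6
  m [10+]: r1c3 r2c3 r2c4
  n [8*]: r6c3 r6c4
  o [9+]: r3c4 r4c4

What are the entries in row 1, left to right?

Cage h has product 25, which forces r1c4 = 5.
Cage h has product 25, leaving r1c5 = 1.
Cage k is a single given cell; hence r1c6 = 2.
Cage h needs product 25, leaving r2c5 = 5.
Cage i is a single given cell, so r6c1 = 6.
The two cells of cage l must have sum 8, which forces r6c5 = 3.
The two cells of cage l must have sum 8; hence r6c6 = 5.
The only place for 6 in row 1 is r1c3.
Row 2 needs a 2, and only r2c1 is open for it.
The only place for 6 in row 2 is r2c2.
Column 2 already has 6, which forces r3c2 = 4.
Row 3 already has 4, leaving r3c5 = 2.
Row 3 already has 4, so r3c6 = 1.
Column 5 already has 2; hence r4c5 = 4.
Column 5 now contains 4, so r5c5 = 6.
Row 5 already has 6; hence r5c6 = 3.
Cage j needs two cells with product 12, so r1c1 = 4.
Column 2 already has 4, which forces r1c2 = 3.
1 is placed in column 6, leaving r2c6 = 4.
Column 6 now contains 3, which forces r4c6 = 6.
Row 5 now contains 3; hence r5c4 = 2.
Column 4 now contains 2, so r6c4 = 4.
Cage o's pair has sum 9, which forces r3c4 = 6.
Row 4 now contains 6, leaving r4c4 = 3.
4 is placed in row 6, which forces r6c3 = 2.
The 3 cells of cage m must have sum 10, which forces r2c3 = 3.
3 is placed in column 4, leaving r2c4 = 1.
Cage a needs sum 11, leaving r3c1 = 3.
The 3 cells of cage d must have sum 10, leaving r3c3 = 5.
Cage g needs product 10, which forces r4c2 = 2.
Column 3 now contains 2, which forces r4c3 = 1.
The 3 cells of cage g must have product 10, so r5c2 = 5.
The 3 cells of cage d must have sum 10, so r5c3 = 4.
2 is placed in row 6, leaving r6c2 = 1.
1 is placed in row 4; hence r4c1 = 5.
Row 5 already has 5, which forces r5c1 = 1.
Completed grid: 4 3 6 5 1 2 / 2 6 3 1 5 4 / 3 4 5 6 2 1 / 5 2 1 3 4 6 / 1 5 4 2 6 3 / 6 1 2 4 3 5.

4 3 6 5 1 2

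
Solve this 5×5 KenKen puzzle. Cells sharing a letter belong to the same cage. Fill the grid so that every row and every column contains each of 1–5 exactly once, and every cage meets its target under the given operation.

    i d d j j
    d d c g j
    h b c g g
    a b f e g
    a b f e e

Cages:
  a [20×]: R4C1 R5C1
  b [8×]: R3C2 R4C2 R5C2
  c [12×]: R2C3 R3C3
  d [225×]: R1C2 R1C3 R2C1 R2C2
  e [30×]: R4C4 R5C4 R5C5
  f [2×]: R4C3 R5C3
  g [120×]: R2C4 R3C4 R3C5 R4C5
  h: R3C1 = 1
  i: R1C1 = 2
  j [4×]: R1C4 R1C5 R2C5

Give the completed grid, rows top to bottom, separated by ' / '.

2 3 5 1 4 / 3 5 4 2 1 / 1 2 3 4 5 / 4 1 2 5 3 / 5 4 1 3 2

I is a freebie, so R1C1 = 2.
Row 1 now contains 2, leaving R1C4 = 1.
1 is placed in row 1, which forces R1C5 = 4.
Cage h is given; hence R3C1 = 1.
The 3 cells of cage j must have product 4, so R2C5 = 1.
In row 2, 2 can only go at R2C4, so R2C4 = 2.
Cage g has product 120; hence R3C4 = 4.
Cage e has product 30; hence R5C5 = 2.
Cage c needs two cells with product 12, so R2C3 = 4.
Row 3 already has 4, so R3C2 = 2.
Row 3 already has 4, so R3C3 = 3.
Row 3 now contains 3, so R3C5 = 5.
Cage f needs two cells with product 2, which forces R4C3 = 2.
Column 5 already has 5; hence R4C5 = 3.
Row 5 already has 2, leaving R5C3 = 1.
Cage d has product 225, so R1C2 = 3.
Column 3 already has 3, so R1C3 = 5.
The 4 cells of cage d must have product 225, so R2C1 = 3.
Cage d has product 225, so R2C2 = 5.
Cage b needs product 8, leaving R4C2 = 1.
Row 4 already has 3, leaving R4C4 = 5.
Row 5 now contains 1; hence R5C2 = 4.
Cage e needs product 30; hence R5C4 = 3.
5 is placed in row 4, so R4C1 = 4.
Row 5 now contains 4, so R5C1 = 5.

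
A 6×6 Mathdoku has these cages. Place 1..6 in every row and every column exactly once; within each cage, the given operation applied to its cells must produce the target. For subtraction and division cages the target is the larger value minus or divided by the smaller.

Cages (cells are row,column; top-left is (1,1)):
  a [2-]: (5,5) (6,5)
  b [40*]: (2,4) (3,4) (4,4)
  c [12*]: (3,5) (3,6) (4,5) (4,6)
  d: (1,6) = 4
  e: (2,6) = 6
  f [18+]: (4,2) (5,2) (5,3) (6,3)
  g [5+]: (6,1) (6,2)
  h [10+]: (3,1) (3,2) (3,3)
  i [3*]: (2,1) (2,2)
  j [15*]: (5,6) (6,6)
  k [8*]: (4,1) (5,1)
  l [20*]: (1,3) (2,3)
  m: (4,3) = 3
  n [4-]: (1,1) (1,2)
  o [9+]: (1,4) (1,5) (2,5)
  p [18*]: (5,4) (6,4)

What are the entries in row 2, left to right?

D is a freebie; hence (1,6) = 4.
E is a freebie, so (2,6) = 6.
M is a freebie, leaving (4,3) = 3.
Row 1 already has 4, leaving (1,3) = 5.
Cage l needs two cells with product 20, which forces (2,3) = 4.
Column 1 needs a 5, and only (3,1) is open for it.
In row 3, 6 can only go at (3,5), so (3,5) = 6.
Cage c needs product 12, which forces (3,6) = 1.
The 4 cells of cage c must have product 12; hence (4,5) = 1.
Cage c needs product 12; hence (4,6) = 2.
Cage o needs sum 9, so (1,4) = 1.
Cage o needs sum 9, leaving (1,5) = 3.
The 3 cells of cage o must have sum 9, leaving (2,5) = 5.
The 3 cells of cage h must have sum 10, which forces (3,2) = 3.
Row 3 now contains 1, which forces (3,3) = 2.
Row 3 already has 2, which forces (3,4) = 4.
2 is placed in row 4, so (4,1) = 4.
4 is placed in column 4, which forces (4,4) = 5.
The two cells of cage k must have product 8, which forces (5,1) = 2.
Row 5 already has 2, so (5,5) = 4.
4 is placed in column 5; hence (6,5) = 2.
Column 1 now contains 2, so (1,1) = 6.
Cage n needs two cells with difference 4; hence (1,2) = 2.
Cage i's pair has product 3, so (2,1) = 3.
3 is placed in column 2, which forces (2,2) = 1.
Row 2 already has 5; hence (2,4) = 2.
Row 4 already has 5, leaving (4,2) = 6.
The 4 cells of cage f must have sum 18; hence (5,2) = 5.
5 is placed in row 5; hence (5,6) = 3.
The two cells of cage g must have sum 5, so (6,1) = 1.
The two cells of cage g must have sum 5, leaving (6,2) = 4.
1 is placed in row 6, which forces (6,3) = 6.
6 is placed in row 6; hence (6,4) = 3.
3 is placed in column 6, so (6,6) = 5.
Column 3 already has 6; hence (5,3) = 1.
Row 5 now contains 3; hence (5,4) = 6.
Filled in: 6 2 5 1 3 4 / 3 1 4 2 5 6 / 5 3 2 4 6 1 / 4 6 3 5 1 2 / 2 5 1 6 4 3 / 1 4 6 3 2 5.

3 1 4 2 5 6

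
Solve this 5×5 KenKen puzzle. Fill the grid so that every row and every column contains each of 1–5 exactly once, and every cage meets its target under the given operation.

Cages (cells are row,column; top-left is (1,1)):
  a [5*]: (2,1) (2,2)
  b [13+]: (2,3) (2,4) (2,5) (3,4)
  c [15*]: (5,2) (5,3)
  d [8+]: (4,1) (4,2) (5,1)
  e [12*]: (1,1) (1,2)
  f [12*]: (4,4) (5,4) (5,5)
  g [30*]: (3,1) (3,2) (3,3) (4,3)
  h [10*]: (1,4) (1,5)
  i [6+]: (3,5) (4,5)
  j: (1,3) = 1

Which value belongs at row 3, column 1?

1

Cage j is a single given cell, leaving (1,3) = 1.
In column 3, 4 can only go at (2,3), so (2,3) = 4.
Cage b has sum 13; hence (3,4) = 4.
The 3 cells of cage f must have product 12; hence (4,4) = 3.
4 is placed in column 4; hence (5,4) = 1.
Row 5 now contains 1, which forces (5,5) = 4.
3 is placed in column 4; hence (2,4) = 2.
Cage b has sum 13, which forces (2,5) = 3.
4 is placed in row 5, which forces (5,1) = 2.
Column 4 now contains 2, which forces (1,4) = 5.
The two cells of cage h must have product 10, leaving (1,5) = 2.
Row 4 needs a 4, and only (4,1) is open for it.
4 is placed in column 1, which forces (1,1) = 3.
The two cells of cage e must have product 12, which forces (1,2) = 4.
Cage d has sum 8, leaving (4,2) = 2.
2 is placed in row 4, leaving (4,3) = 5.
Row 4 now contains 5, so (4,5) = 1.
5 is placed in column 3, which forces (5,3) = 3.
The 4 cells of cage g must have product 30, so (3,1) = 1.
Cage g has product 30, leaving (3,2) = 3.
Column 3 now contains 3, leaving (3,3) = 2.
Column 5 now contains 1; hence (3,5) = 5.
Row 5 already has 3, which forces (5,2) = 5.
1 is placed in column 1, so (2,1) = 5.
5 is placed in column 2, so (2,2) = 1.
The full grid is 3 4 1 5 2 / 5 1 4 2 3 / 1 3 2 4 5 / 4 2 5 3 1 / 2 5 3 1 4.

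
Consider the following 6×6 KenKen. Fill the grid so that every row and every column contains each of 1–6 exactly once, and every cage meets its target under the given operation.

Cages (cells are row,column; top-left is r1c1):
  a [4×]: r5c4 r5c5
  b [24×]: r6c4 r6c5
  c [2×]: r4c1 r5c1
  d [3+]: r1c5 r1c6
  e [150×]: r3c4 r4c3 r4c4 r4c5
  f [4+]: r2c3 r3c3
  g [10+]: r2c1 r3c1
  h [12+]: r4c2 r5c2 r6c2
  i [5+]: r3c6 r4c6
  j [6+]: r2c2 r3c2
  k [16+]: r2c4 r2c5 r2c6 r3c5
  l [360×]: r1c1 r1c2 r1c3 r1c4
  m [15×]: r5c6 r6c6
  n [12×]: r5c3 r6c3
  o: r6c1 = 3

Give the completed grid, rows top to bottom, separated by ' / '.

The 4 cells of cage e must have product 150, so r3c4 = 5.
O is a freebie, which forces r6c1 = 3.
Row 6 already has 3, leaving r6c6 = 5.
Column 6 now contains 5; hence r5c6 = 3.
The only place for 5 in row 5 is r5c2.
Row 2 needs a 5, and only r2c5 is open for it.
Cage e needs product 150; hence r4c3 = 5.
The 4 cells of cage l must have product 360, leaving r1c1 = 5.
Row 4 needs a 4, and only r4c6 is open for it.
4 is placed in column 6; hence r3c6 = 1.
Cage d needs two cells with sum 3, leaving r1c5 = 1.
Column 6 already has 1, which forces r1c6 = 2.
The two cells of cage f must have sum 4; hence r2c3 = 1.
Column 6 now contains 2; hence r2c6 = 6.
Row 3 now contains 1, so r3c3 = 3.
1 is placed in column 5; hence r5c5 = 4.
4 is placed in column 5; hence r6c5 = 6.
Row 2 now contains 6, which forces r2c1 = 4.
4 is placed in row 2, which forces r2c2 = 2.
Cage k has sum 16, so r2c4 = 3.
The two cells of cage g must have sum 10; hence r3c1 = 6.
Column 2 already has 2; hence r3c2 = 4.
6 is placed in column 5, leaving r3c5 = 2.
Column 4 now contains 3; hence r4c4 = 2.
Column 5 already has 2; hence r4c5 = 3.
Cage n needs two cells with product 12, which forces r5c3 = 6.
4 is placed in row 5, which forces r5c4 = 1.
Column 2 now contains 4, so r6c2 = 1.
6 is placed in row 6, which forces r6c3 = 2.
6 is placed in row 6; hence r6c4 = 4.
The 4 cells of cage l must have product 360, so r1c2 = 3.
Column 3 now contains 6; hence r1c3 = 4.
Column 4 already has 4, so r1c4 = 6.
Row 4 already has 2; hence r4c1 = 1.
Row 4 now contains 3, so r4c2 = 6.
Row 5 now contains 1, so r5c1 = 2.

5 3 4 6 1 2 / 4 2 1 3 5 6 / 6 4 3 5 2 1 / 1 6 5 2 3 4 / 2 5 6 1 4 3 / 3 1 2 4 6 5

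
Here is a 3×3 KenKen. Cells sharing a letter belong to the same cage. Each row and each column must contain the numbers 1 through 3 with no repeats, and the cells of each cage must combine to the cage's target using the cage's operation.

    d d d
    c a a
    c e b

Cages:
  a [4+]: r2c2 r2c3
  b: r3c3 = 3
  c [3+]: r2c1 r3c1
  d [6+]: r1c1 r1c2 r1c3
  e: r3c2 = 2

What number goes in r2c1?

Cage e is given, leaving r3c2 = 2.
B is a freebie, so r3c3 = 3.
Cage c needs two cells with sum 3, which forces r2c1 = 2.
The two cells of cage a must have sum 4, leaving r2c2 = 3.
Column 3 already has 3, leaving r2c3 = 1.
Row 3 now contains 2, which forces r3c1 = 1.
Column 1 now contains 1, so r1c1 = 3.
Column 2 now contains 3, which forces r1c2 = 1.
1 is placed in column 3; hence r1c3 = 2.
Completed grid: 3 1 2 / 2 3 1 / 1 2 3.

2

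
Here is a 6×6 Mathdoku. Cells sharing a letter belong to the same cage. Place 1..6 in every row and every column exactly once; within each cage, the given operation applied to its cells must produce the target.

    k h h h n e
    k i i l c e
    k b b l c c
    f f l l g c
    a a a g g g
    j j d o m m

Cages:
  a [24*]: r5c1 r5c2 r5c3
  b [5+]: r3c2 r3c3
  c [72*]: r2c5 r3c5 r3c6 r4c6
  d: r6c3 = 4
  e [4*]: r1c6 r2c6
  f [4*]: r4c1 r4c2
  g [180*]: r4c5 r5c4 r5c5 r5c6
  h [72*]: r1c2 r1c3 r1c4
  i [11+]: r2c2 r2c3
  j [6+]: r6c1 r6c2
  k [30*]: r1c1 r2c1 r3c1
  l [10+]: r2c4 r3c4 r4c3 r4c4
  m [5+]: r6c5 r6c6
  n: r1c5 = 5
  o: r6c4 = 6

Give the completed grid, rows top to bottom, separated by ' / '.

2 3 6 4 5 1 / 3 6 5 2 1 4 / 5 2 3 1 4 6 / 4 1 2 5 6 3 / 6 4 1 3 2 5 / 1 5 4 6 3 2

Cage n is a single given cell, leaving r1c5 = 5.
D is a freebie, which forces r6c3 = 4.
Cage o is a single given cell; hence r6c4 = 6.
Row 1 needs a 2, and only r1c1 is open for it.
Row 1 needs a 1, and only r1c6 is open for it.
Column 6 now contains 1, leaving r2c6 = 4.
The only place for 5 in row 4 is r4c4.
The 4 cells of cage g must have product 180; hence r5c6 = 5.
The only place for 5 in row 3 is r3c1.
5 is placed in column 1, which forces r2c1 = 3.
5 is placed in column 1, leaving r6c1 = 1.
The two cells of cage j must have sum 6; hence r6c2 = 5.
Column 2 now contains 5, which forces r2c2 = 6.
Cage i needs two cells with sum 11, which forces r2c3 = 5.
1 is placed in column 1, leaving r4c1 = 4.
Cage f's pair has product 4, so r4c2 = 1.
Row 4 now contains 1, so r4c3 = 2.
Column 1 already has 4, so r5c1 = 6.
Cage h has product 72, so r1c3 = 6.
Cage a has product 24, leaving r5c2 = 4.
The 3 cells of cage a must have product 24, leaving r5c3 = 1.
Column 2 now contains 4, which forces r1c2 = 3.
The 3 cells of cage h must have product 72; hence r1c4 = 4.
Column 2 now contains 4; hence r3c2 = 2.
1 is placed in column 3; hence r3c3 = 3.
2 is placed in row 3, leaving r3c4 = 1.
Row 3 already has 3; hence r3c6 = 6.
The 4 cells of cage g must have product 180; hence r4c5 = 6.
Column 6 already has 6; hence r4c6 = 3.
3 is placed in column 6, so r6c6 = 2.
Column 4 now contains 1, leaving r2c4 = 2.
The 4 cells of cage c must have product 72, which forces r2c5 = 1.
Row 3 already has 6, leaving r3c5 = 4.
Column 4 now contains 2; hence r5c4 = 3.
Row 5 already has 3; hence r5c5 = 2.
Row 6 already has 2, which forces r6c5 = 3.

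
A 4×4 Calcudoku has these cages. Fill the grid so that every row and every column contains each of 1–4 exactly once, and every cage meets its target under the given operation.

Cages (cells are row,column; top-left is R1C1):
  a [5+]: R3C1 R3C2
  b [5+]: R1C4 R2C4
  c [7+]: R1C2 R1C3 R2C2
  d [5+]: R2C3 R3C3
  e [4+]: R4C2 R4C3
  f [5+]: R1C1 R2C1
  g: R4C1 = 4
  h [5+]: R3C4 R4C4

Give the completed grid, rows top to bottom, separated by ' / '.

G is a freebie, leaving R4C1 = 4.
Row 4 needs a 2, and only R4C4 is open for it.
Cage h needs two cells with sum 5; hence R3C4 = 3.
Cage a needs two cells with sum 5, leaving R3C1 = 1.
Cage a needs two cells with sum 5; hence R3C2 = 4.
Row 3 now contains 4, so R3C3 = 2.
Cage d's pair has sum 5, so R2C3 = 3.
3 is placed in column 3, so R4C3 = 1.
Cage f's pair has sum 5, which forces R1C1 = 3.
3 is placed in column 3, so R1C3 = 4.
Row 1 already has 4; hence R1C4 = 1.
Row 2 now contains 3, which forces R2C1 = 2.
Row 2 now contains 2; hence R2C2 = 1.
Column 4 now contains 1, so R2C4 = 4.
Row 4 now contains 1, so R4C2 = 3.
Row 1 already has 1, which forces R1C2 = 2.

3 2 4 1 / 2 1 3 4 / 1 4 2 3 / 4 3 1 2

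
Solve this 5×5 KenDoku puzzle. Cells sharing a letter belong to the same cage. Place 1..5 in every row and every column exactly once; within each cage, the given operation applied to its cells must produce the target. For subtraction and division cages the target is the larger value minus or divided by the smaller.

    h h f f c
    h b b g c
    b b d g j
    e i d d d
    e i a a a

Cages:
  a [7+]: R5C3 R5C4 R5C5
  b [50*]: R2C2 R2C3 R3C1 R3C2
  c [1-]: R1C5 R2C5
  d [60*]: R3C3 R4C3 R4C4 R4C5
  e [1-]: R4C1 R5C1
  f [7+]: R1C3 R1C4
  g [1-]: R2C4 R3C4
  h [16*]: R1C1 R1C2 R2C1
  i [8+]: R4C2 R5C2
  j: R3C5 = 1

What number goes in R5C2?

5

J is a freebie, leaving R3C5 = 1.
In row 1, 1 can only go at R1C1, so R1C1 = 1.
The 3 cells of cage h must have product 16, which forces R1C2 = 4.
Cage h needs product 16; hence R2C1 = 4.
In row 1, 3 can only go at R1C5, so R1C5 = 3.
Column 5 already has 3, so R2C5 = 2.
2 is placed in column 5, so R5C5 = 4.
Column 5 already has 4, so R4C5 = 5.
5 is placed in row 4, which forces R4C2 = 3.
Cage i needs two cells with sum 8; hence R5C2 = 5.
5 is placed in column 2, which forces R2C2 = 1.
The 4 cells of cage b must have product 50, so R2C3 = 5.
5 is placed in row 2, which forces R2C4 = 3.
Cage b needs product 50, which forces R3C1 = 5.
5 is placed in column 2, so R3C2 = 2.
Cage d needs product 60, which forces R3C3 = 3.
Row 3 now contains 2; hence R3C4 = 4.
3 is placed in row 4, leaving R4C1 = 2.
Column 4 now contains 4; hence R4C4 = 1.
Cage e's pair has difference 1, leaving R5C1 = 3.
Column 4 now contains 1, which forces R5C4 = 2.
Column 3 now contains 5, which forces R1C3 = 2.
Column 4 already has 2, which forces R1C4 = 5.
Row 4 already has 1; hence R4C3 = 4.
Row 5 now contains 2, leaving R5C3 = 1.
The full grid is 1 4 2 5 3 / 4 1 5 3 2 / 5 2 3 4 1 / 2 3 4 1 5 / 3 5 1 2 4.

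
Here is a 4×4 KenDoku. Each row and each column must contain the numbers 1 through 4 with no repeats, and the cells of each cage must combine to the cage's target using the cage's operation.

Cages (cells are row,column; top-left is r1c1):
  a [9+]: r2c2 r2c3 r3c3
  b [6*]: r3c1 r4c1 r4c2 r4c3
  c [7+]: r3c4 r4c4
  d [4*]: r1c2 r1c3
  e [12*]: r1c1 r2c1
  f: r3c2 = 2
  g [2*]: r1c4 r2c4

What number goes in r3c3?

Cage b needs product 6, which forces r3c1 = 1.
Cage f is a single given cell, so r3c2 = 2.
Row 1 needs a 2, and only r1c4 is open for it.
Column 4 now contains 2; hence r2c4 = 1.
Row 2 now contains 1, so r2c3 = 2.
Cage b needs product 6, so r4c1 = 2.
Row 1 needs a 3, and only r1c1 is open for it.
Column 1 now contains 3, so r2c1 = 4.
4 is placed in row 2, which forces r2c2 = 3.
Column 2 now contains 3, which forces r4c2 = 1.
Row 4 now contains 1, which forces r4c3 = 3.
Row 4 now contains 3, so r4c4 = 4.
Column 2 now contains 1, so r1c2 = 4.
The two cells of cage d must have product 4, which forces r1c3 = 1.
Column 3 now contains 3, leaving r3c3 = 4.
4 is placed in column 4; hence r3c4 = 3.
The full grid is 3 4 1 2 / 4 3 2 1 / 1 2 4 3 / 2 1 3 4.

4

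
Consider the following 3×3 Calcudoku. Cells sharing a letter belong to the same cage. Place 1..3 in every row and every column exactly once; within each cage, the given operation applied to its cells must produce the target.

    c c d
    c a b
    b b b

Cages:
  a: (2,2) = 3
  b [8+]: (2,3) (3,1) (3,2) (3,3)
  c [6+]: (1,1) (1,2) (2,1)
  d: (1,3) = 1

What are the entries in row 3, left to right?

2 1 3

Cage d is given, which forces (1,3) = 1.
Cage a is a single given cell, so (2,2) = 3.
Cage b needs sum 8, so (2,3) = 2.
Column 3 now contains 1, which forces (3,3) = 3.
Cage c needs sum 6; hence (1,1) = 3.
Column 2 now contains 3; hence (1,2) = 2.
Row 2 now contains 2, leaving (2,1) = 1.
Column 1 now contains 1, leaving (3,1) = 2.
Column 2 now contains 2, which forces (3,2) = 1.
The full grid is 3 2 1 / 1 3 2 / 2 1 3.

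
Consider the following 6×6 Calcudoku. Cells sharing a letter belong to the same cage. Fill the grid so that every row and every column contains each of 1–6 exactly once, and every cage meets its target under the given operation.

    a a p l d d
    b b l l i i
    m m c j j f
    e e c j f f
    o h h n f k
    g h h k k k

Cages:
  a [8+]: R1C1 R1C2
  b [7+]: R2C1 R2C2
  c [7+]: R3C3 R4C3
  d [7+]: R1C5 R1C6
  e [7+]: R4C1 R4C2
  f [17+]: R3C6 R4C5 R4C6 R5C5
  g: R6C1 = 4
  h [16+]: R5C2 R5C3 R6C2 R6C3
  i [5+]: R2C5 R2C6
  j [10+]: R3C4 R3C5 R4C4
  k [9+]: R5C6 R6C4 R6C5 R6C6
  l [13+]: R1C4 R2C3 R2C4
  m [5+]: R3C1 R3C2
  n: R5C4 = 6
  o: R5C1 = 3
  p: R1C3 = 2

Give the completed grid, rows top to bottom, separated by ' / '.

P is a freebie, which forces R1C3 = 2.
Cage o is a single given cell, which forces R5C1 = 3.
Cage n is a single given cell, leaving R5C4 = 6.
G is a freebie, so R6C1 = 4.
The two cells of cage a must have sum 8, leaving R1C1 = 5.
Cage a's pair has sum 8, which forces R1C2 = 3.
Row 1 now contains 3, leaving R1C4 = 4.
3 is placed in column 2, so R3C2 = 4.
Cage k has sum 9, which forces R5C6 = 1.
The two cells of cage d must have sum 7; hence R1C5 = 1.
Column 6 now contains 1, which forces R1C6 = 6.
Cage m needs two cells with sum 5; hence R3C1 = 1.
Cage k needs sum 9, which forces R6C4 = 1.
Row 2 needs a 1, and only R2C2 is open for it.
Cage b's pair has sum 7; hence R2C1 = 6.
Row 2 now contains 6, so R2C3 = 4.
Cage e needs two cells with sum 7, which forces R4C1 = 2.
Column 2 now contains 1, so R4C2 = 5.
Column 3 already has 4, so R4C3 = 1.
Row 4 now contains 5, which forces R4C4 = 3.
3 is placed in row 4, leaving R4C6 = 4.
5 is placed in column 2; hence R5C2 = 2.
Column 3 already has 4; hence R5C3 = 5.
Row 5 already has 5, so R5C5 = 4.
Column 2 now contains 2, leaving R6C2 = 6.
Column 3 now contains 5, leaving R6C3 = 3.
Column 4 already has 3; hence R2C4 = 5.
Column 3 already has 3; hence R3C3 = 6.
Column 4 now contains 5, leaving R3C4 = 2.
Row 3 now contains 2, which forces R3C5 = 5.
Cage f needs sum 17, which forces R3C6 = 3.
Row 4 now contains 4, which forces R4C5 = 6.
5 is placed in column 5, so R6C5 = 2.
Row 6 already has 2, which forces R6C6 = 5.
Column 5 now contains 2, so R2C5 = 3.
Column 6 already has 3; hence R2C6 = 2.

5 3 2 4 1 6 / 6 1 4 5 3 2 / 1 4 6 2 5 3 / 2 5 1 3 6 4 / 3 2 5 6 4 1 / 4 6 3 1 2 5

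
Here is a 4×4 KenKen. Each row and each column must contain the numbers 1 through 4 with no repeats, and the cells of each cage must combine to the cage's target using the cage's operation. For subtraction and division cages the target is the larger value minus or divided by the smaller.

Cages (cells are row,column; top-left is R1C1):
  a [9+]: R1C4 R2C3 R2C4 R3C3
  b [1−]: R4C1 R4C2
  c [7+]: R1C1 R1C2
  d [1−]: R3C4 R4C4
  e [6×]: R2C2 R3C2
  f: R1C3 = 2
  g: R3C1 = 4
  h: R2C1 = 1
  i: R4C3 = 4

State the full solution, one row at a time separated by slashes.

Cage f is a single given cell, leaving R1C3 = 2.
H is a freebie, leaving R2C1 = 1.
G is a freebie, which forces R3C1 = 4.
I is a freebie, which forces R4C3 = 4.
Column 1 now contains 4, so R1C1 = 3.
Cage c needs two cells with sum 7, leaving R1C2 = 4.
Row 1 now contains 3, leaving R1C4 = 1.
Column 3 already has 4, which forces R2C3 = 3.
Cage a has sum 9, so R3C3 = 1.
Column 1 already has 3, leaving R4C1 = 2.
2 is placed in row 4, so R4C4 = 3.
3 is placed in row 2, leaving R2C2 = 2.
Cage a needs sum 9; hence R2C4 = 4.
Cage e's pair has product 6; hence R3C2 = 3.
Column 4 now contains 3; hence R3C4 = 2.
Row 4 already has 3, leaving R4C2 = 1.

3 4 2 1 / 1 2 3 4 / 4 3 1 2 / 2 1 4 3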